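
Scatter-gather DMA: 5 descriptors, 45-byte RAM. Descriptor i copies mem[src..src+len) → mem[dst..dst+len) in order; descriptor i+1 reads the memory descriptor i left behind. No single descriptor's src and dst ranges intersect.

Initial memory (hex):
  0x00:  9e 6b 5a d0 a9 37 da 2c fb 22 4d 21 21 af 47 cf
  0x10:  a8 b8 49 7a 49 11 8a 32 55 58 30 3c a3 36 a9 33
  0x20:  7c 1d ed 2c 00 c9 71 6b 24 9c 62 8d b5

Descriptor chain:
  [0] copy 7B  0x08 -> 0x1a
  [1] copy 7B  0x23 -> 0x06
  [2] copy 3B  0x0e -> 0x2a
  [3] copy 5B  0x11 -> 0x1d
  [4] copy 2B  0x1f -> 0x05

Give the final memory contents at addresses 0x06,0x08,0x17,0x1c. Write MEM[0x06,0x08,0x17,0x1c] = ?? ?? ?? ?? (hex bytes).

MEM[0x06,0x08,0x17,0x1c] = 49 c9 32 4d

D0: mem[0x1a..0x20] <- [fb 22 4d 21 21 af 47]
D1: mem[0x06..0x0c] <- [2c 00 c9 71 6b 24 9c]
D2: mem[0x2a..0x2c] <- [47 cf a8]
D3: mem[0x1d..0x21] <- [b8 49 7a 49 11]
D4: mem[0x05..0x06] <- [7a 49]
query mem[0x06]=0x49, mem[0x08]=0xc9, mem[0x17]=0x32, mem[0x1c]=0x4d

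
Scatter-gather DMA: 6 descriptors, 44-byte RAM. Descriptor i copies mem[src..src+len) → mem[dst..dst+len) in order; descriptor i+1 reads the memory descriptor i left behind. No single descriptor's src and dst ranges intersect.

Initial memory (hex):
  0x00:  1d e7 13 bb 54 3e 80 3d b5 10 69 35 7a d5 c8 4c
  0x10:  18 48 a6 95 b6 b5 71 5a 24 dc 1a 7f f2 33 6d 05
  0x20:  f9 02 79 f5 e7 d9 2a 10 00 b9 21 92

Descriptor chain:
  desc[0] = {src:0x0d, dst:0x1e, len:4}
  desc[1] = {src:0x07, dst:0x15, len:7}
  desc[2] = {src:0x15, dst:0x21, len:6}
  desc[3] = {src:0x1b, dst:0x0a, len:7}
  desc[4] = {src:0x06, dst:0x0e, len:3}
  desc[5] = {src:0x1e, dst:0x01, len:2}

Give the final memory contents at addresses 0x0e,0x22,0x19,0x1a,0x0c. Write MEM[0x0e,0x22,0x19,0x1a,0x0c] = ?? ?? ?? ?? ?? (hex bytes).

  after D0: wrote 4B at 0x1e = d5c84c18
  after D1: wrote 7B at 0x15 = 3db51069357ad5
  after D2: wrote 6B at 0x21 = 3db51069357a
  after D3: wrote 7B at 0x0a = d5f233d5c84c3d
  after D4: wrote 3B at 0x0e = 803db5
  after D5: wrote 2B at 0x01 = d5c8
query mem[0x0e]=0x80, mem[0x22]=0xb5, mem[0x19]=0x35, mem[0x1a]=0x7a, mem[0x0c]=0x33

MEM[0x0e,0x22,0x19,0x1a,0x0c] = 80 b5 35 7a 33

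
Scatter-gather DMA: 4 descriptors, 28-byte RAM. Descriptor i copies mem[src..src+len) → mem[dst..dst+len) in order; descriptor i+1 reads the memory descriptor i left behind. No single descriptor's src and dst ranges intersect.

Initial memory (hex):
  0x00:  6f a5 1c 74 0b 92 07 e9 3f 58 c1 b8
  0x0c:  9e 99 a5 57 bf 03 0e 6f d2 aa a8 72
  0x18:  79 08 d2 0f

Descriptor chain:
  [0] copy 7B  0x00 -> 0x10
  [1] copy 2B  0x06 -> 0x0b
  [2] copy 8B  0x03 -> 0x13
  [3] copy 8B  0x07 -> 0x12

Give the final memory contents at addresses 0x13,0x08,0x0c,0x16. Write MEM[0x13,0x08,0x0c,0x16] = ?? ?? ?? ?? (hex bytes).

D0: mem[0x10..0x16] <- [6f a5 1c 74 0b 92 07]
D1: mem[0x0b..0x0c] <- [07 e9]
D2: mem[0x13..0x1a] <- [74 0b 92 07 e9 3f 58 c1]
D3: mem[0x12..0x19] <- [e9 3f 58 c1 07 e9 99 a5]
query mem[0x13]=0x3f, mem[0x08]=0x3f, mem[0x0c]=0xe9, mem[0x16]=0x07

MEM[0x13,0x08,0x0c,0x16] = 3f 3f e9 07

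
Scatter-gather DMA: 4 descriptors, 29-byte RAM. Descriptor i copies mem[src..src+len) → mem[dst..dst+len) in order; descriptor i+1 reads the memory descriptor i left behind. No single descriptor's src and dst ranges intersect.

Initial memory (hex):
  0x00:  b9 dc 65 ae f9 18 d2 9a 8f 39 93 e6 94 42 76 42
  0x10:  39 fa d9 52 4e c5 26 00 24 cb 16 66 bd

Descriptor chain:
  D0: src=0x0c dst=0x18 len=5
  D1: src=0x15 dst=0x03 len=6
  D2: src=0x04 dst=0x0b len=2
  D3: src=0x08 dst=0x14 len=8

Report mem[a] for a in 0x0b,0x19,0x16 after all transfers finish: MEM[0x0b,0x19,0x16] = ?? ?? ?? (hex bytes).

MEM[0x0b,0x19,0x16] = 26 42 93

[0] 0x0c->0x18 len=5 : 94 42 76 42 39
[1] 0x15->0x03 len=6 : c5 26 00 94 42 76
[2] 0x04->0x0b len=2 : 26 00
[3] 0x08->0x14 len=8 : 76 39 93 26 00 42 76 42
query mem[0x0b]=0x26, mem[0x19]=0x42, mem[0x16]=0x93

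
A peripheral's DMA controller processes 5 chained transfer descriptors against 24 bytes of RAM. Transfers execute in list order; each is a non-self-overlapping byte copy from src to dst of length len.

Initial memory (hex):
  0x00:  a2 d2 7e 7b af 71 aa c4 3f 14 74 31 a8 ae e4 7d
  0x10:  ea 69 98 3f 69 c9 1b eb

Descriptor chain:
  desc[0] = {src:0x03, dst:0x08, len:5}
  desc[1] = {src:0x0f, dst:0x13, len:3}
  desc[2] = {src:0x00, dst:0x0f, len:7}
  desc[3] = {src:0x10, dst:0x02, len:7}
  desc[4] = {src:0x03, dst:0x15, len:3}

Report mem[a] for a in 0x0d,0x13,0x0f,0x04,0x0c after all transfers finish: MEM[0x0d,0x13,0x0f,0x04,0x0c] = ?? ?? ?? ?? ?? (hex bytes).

[0] 0x03->0x08 len=5 : 7b af 71 aa c4
[1] 0x0f->0x13 len=3 : 7d ea 69
[2] 0x00->0x0f len=7 : a2 d2 7e 7b af 71 aa
[3] 0x10->0x02 len=7 : d2 7e 7b af 71 aa 1b
[4] 0x03->0x15 len=3 : 7e 7b af
query mem[0x0d]=0xae, mem[0x13]=0xaf, mem[0x0f]=0xa2, mem[0x04]=0x7b, mem[0x0c]=0xc4

MEM[0x0d,0x13,0x0f,0x04,0x0c] = ae af a2 7b c4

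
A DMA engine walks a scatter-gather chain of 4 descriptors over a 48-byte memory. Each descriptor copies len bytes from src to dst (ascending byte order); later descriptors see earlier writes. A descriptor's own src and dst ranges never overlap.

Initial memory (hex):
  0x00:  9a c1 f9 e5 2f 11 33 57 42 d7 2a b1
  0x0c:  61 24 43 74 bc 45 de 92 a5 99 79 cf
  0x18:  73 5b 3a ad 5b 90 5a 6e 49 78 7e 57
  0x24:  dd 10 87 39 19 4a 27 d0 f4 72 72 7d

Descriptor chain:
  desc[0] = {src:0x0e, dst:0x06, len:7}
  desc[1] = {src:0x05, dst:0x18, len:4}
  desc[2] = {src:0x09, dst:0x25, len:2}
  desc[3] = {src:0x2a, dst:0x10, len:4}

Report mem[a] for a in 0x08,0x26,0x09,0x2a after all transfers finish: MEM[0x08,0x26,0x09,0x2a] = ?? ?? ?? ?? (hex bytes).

  after D0: wrote 7B at 0x06 = 4374bc45de92a5
  after D1: wrote 4B at 0x18 = 114374bc
  after D2: wrote 2B at 0x25 = 45de
  after D3: wrote 4B at 0x10 = 27d0f472
query mem[0x08]=0xbc, mem[0x26]=0xde, mem[0x09]=0x45, mem[0x2a]=0x27

MEM[0x08,0x26,0x09,0x2a] = bc de 45 27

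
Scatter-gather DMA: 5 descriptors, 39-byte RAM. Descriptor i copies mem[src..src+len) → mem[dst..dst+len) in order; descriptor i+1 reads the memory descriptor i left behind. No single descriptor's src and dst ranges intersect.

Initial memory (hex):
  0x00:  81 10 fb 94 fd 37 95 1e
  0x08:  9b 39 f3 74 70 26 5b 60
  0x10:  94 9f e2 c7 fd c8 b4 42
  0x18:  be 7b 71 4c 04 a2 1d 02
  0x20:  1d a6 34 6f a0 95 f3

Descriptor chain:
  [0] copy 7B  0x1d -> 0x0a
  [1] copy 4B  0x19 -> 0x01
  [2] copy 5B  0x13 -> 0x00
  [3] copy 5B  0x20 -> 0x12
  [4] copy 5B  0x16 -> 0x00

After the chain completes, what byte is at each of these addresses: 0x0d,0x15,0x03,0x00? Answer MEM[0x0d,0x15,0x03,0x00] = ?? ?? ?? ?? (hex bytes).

MEM[0x0d,0x15,0x03,0x00] = 1d 6f 7b a0

D0: mem[0x0a..0x10] <- [a2 1d 02 1d a6 34 6f]
D1: mem[0x01..0x04] <- [7b 71 4c 04]
D2: mem[0x00..0x04] <- [c7 fd c8 b4 42]
D3: mem[0x12..0x16] <- [1d a6 34 6f a0]
D4: mem[0x00..0x04] <- [a0 42 be 7b 71]
query mem[0x0d]=0x1d, mem[0x15]=0x6f, mem[0x03]=0x7b, mem[0x00]=0xa0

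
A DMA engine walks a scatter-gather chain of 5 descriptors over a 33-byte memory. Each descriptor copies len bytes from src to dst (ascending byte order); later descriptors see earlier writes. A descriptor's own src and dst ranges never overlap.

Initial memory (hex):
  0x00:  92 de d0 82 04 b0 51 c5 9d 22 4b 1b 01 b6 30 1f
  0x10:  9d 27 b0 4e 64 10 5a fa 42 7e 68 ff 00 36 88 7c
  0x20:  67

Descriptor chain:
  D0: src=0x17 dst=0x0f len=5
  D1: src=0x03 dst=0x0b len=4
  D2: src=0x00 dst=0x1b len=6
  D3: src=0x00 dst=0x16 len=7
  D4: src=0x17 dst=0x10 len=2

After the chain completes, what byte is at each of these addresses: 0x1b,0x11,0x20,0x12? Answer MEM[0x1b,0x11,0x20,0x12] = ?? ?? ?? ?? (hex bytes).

MEM[0x1b,0x11,0x20,0x12] = b0 d0 b0 68

  after D0: wrote 5B at 0x0f = fa427e68ff
  after D1: wrote 4B at 0x0b = 8204b051
  after D2: wrote 6B at 0x1b = 92ded08204b0
  after D3: wrote 7B at 0x16 = 92ded08204b051
  after D4: wrote 2B at 0x10 = ded0
query mem[0x1b]=0xb0, mem[0x11]=0xd0, mem[0x20]=0xb0, mem[0x12]=0x68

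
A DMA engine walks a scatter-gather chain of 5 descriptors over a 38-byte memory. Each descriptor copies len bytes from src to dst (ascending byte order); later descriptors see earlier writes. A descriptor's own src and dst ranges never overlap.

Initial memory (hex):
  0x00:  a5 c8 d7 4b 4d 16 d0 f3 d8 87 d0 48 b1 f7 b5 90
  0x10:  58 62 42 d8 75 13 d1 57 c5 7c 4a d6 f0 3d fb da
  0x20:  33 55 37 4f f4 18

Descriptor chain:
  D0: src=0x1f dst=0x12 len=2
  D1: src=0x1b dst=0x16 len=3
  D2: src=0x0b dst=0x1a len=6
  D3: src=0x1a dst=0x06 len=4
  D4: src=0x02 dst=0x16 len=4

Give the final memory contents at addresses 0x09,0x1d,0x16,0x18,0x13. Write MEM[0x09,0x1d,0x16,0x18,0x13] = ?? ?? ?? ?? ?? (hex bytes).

  after D0: wrote 2B at 0x12 = da33
  after D1: wrote 3B at 0x16 = d6f03d
  after D2: wrote 6B at 0x1a = 48b1f7b59058
  after D3: wrote 4B at 0x06 = 48b1f7b5
  after D4: wrote 4B at 0x16 = d74b4d16
query mem[0x09]=0xb5, mem[0x1d]=0xb5, mem[0x16]=0xd7, mem[0x18]=0x4d, mem[0x13]=0x33

MEM[0x09,0x1d,0x16,0x18,0x13] = b5 b5 d7 4d 33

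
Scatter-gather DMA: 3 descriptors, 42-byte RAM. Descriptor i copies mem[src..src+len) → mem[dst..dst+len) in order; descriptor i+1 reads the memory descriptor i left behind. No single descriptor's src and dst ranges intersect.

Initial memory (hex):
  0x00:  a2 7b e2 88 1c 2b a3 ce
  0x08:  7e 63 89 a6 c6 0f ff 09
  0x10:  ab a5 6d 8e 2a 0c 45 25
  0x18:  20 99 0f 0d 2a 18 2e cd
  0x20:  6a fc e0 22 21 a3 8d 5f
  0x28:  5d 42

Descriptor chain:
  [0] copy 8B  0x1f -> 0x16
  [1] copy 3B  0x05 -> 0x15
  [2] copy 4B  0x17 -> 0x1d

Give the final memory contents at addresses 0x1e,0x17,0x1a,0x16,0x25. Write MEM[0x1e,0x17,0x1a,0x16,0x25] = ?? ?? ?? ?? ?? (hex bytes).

  after D0: wrote 8B at 0x16 = cd6afce02221a38d
  after D1: wrote 3B at 0x15 = 2ba3ce
  after D2: wrote 4B at 0x1d = cefce022
query mem[0x1e]=0xfc, mem[0x17]=0xce, mem[0x1a]=0x22, mem[0x16]=0xa3, mem[0x25]=0xa3

MEM[0x1e,0x17,0x1a,0x16,0x25] = fc ce 22 a3 a3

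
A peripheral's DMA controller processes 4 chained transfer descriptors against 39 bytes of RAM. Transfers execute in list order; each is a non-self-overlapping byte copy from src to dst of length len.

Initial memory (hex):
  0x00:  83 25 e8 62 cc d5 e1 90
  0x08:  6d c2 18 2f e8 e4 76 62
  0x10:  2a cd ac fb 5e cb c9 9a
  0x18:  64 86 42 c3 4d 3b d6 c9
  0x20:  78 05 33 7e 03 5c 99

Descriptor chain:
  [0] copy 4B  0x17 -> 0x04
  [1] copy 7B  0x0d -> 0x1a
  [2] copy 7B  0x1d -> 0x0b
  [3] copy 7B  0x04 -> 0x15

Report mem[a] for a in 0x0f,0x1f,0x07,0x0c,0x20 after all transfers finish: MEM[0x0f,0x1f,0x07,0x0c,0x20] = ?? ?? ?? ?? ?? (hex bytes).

  after D0: wrote 4B at 0x04 = 9a648642
  after D1: wrote 7B at 0x1a = e476622acdacfb
  after D2: wrote 7B at 0x0b = 2acdacfb05337e
  after D3: wrote 7B at 0x15 = 9a6486426dc218
query mem[0x0f]=0x05, mem[0x1f]=0xac, mem[0x07]=0x42, mem[0x0c]=0xcd, mem[0x20]=0xfb

MEM[0x0f,0x1f,0x07,0x0c,0x20] = 05 ac 42 cd fb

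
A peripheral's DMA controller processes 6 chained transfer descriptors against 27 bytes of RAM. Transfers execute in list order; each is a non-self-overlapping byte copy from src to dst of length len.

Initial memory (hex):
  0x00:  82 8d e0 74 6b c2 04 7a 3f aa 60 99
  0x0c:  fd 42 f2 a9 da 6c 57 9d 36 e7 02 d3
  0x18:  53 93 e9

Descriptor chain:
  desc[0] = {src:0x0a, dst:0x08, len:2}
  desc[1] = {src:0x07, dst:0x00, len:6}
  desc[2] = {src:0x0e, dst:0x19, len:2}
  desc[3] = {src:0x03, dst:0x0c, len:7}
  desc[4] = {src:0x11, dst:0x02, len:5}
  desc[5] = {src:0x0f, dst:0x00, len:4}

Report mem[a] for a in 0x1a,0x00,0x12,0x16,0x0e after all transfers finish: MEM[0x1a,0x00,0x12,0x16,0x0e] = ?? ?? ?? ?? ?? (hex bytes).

MEM[0x1a,0x00,0x12,0x16,0x0e] = a9 04 99 02 fd

D0: mem[0x08..0x09] <- [60 99]
D1: mem[0x00..0x05] <- [7a 60 99 60 99 fd]
D2: mem[0x19..0x1a] <- [f2 a9]
D3: mem[0x0c..0x12] <- [60 99 fd 04 7a 60 99]
D4: mem[0x02..0x06] <- [60 99 9d 36 e7]
D5: mem[0x00..0x03] <- [04 7a 60 99]
query mem[0x1a]=0xa9, mem[0x00]=0x04, mem[0x12]=0x99, mem[0x16]=0x02, mem[0x0e]=0xfd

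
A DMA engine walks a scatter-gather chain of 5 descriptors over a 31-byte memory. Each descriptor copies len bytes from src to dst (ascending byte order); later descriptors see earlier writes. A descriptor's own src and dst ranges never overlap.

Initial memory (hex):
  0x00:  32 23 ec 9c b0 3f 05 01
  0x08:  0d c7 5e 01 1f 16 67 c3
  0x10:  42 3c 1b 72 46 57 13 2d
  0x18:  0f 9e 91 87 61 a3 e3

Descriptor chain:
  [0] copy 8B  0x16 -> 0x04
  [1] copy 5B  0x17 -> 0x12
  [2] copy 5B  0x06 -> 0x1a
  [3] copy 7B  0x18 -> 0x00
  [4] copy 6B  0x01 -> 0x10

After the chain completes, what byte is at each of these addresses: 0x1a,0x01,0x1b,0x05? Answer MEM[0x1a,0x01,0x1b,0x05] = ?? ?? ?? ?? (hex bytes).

  after D0: wrote 8B at 0x04 = 132d0f9e918761a3
  after D1: wrote 5B at 0x12 = 2d0f9e9187
  after D2: wrote 5B at 0x1a = 0f9e918761
  after D3: wrote 7B at 0x00 = 0f9e0f9e918761
  after D4: wrote 6B at 0x10 = 9e0f9e918761
query mem[0x1a]=0x0f, mem[0x01]=0x9e, mem[0x1b]=0x9e, mem[0x05]=0x87

MEM[0x1a,0x01,0x1b,0x05] = 0f 9e 9e 87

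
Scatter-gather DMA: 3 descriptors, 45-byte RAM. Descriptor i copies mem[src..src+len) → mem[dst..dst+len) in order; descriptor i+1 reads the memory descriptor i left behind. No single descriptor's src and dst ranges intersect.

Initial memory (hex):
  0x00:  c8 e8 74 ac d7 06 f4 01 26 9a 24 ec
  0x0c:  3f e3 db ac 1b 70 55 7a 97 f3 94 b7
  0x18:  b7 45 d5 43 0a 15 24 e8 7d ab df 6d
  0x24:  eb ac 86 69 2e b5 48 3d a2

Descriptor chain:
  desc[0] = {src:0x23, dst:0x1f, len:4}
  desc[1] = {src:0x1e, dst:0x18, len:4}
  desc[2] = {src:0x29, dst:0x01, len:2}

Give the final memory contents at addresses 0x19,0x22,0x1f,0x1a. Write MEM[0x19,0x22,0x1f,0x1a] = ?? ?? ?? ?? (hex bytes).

#0 dst[0x1f+4] := {0x6d,0xeb,0xac,0x86}
#1 dst[0x18+4] := {0x24,0x6d,0xeb,0xac}
#2 dst[0x01+2] := {0xb5,0x48}
query mem[0x19]=0x6d, mem[0x22]=0x86, mem[0x1f]=0x6d, mem[0x1a]=0xeb

MEM[0x19,0x22,0x1f,0x1a] = 6d 86 6d eb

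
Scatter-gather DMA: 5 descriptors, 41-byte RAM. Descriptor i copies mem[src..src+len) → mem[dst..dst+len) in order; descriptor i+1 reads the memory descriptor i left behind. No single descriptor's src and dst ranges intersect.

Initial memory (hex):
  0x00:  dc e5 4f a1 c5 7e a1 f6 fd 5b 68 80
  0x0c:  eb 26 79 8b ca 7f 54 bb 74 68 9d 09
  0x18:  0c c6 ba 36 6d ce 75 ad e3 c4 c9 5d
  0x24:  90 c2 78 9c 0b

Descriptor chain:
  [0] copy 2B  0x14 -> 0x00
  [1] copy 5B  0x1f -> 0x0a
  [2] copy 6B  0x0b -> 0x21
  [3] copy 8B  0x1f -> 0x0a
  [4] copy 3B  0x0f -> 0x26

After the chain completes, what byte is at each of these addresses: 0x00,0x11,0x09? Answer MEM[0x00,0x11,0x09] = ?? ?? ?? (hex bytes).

MEM[0x00,0x11,0x09] = 74 ca 5b

D0: mem[0x00..0x01] <- [74 68]
D1: mem[0x0a..0x0e] <- [ad e3 c4 c9 5d]
D2: mem[0x21..0x26] <- [e3 c4 c9 5d 8b ca]
D3: mem[0x0a..0x11] <- [ad e3 e3 c4 c9 5d 8b ca]
D4: mem[0x26..0x28] <- [5d 8b ca]
query mem[0x00]=0x74, mem[0x11]=0xca, mem[0x09]=0x5b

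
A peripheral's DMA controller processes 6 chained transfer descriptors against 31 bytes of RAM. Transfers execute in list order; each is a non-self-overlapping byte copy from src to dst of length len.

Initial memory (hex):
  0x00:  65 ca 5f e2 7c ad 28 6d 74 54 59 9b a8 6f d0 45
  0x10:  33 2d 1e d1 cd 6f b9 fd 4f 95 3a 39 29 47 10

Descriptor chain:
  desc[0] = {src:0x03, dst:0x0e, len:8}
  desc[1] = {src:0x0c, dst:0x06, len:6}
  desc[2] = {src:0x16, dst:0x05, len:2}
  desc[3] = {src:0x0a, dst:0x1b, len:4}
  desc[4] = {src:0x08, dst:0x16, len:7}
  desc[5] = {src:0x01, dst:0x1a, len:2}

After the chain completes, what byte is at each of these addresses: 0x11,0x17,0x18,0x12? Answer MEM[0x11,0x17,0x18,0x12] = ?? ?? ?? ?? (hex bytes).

MEM[0x11,0x17,0x18,0x12] = 28 7c ad 6d

  after D0: wrote 8B at 0x0e = e27cad286d745459
  after D1: wrote 6B at 0x06 = a86fe27cad28
  after D2: wrote 2B at 0x05 = b9fd
  after D3: wrote 4B at 0x1b = ad28a86f
  after D4: wrote 7B at 0x16 = e27cad28a86fe2
  after D5: wrote 2B at 0x1a = ca5f
query mem[0x11]=0x28, mem[0x17]=0x7c, mem[0x18]=0xad, mem[0x12]=0x6d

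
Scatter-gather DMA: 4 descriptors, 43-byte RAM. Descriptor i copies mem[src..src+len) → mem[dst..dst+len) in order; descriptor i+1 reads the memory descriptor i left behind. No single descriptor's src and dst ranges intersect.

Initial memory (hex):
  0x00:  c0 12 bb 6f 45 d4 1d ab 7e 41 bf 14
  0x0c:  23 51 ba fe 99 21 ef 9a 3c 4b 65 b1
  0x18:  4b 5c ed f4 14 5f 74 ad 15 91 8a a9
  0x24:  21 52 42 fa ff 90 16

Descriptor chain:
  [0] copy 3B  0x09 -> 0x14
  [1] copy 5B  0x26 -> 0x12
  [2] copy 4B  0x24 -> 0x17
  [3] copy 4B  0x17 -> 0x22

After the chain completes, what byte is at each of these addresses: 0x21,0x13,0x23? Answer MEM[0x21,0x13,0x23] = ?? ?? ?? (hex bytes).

#0 dst[0x14+3] := {0x41,0xbf,0x14}
#1 dst[0x12+5] := {0x42,0xfa,0xff,0x90,0x16}
#2 dst[0x17+4] := {0x21,0x52,0x42,0xfa}
#3 dst[0x22+4] := {0x21,0x52,0x42,0xfa}
query mem[0x21]=0x91, mem[0x13]=0xfa, mem[0x23]=0x52

MEM[0x21,0x13,0x23] = 91 fa 52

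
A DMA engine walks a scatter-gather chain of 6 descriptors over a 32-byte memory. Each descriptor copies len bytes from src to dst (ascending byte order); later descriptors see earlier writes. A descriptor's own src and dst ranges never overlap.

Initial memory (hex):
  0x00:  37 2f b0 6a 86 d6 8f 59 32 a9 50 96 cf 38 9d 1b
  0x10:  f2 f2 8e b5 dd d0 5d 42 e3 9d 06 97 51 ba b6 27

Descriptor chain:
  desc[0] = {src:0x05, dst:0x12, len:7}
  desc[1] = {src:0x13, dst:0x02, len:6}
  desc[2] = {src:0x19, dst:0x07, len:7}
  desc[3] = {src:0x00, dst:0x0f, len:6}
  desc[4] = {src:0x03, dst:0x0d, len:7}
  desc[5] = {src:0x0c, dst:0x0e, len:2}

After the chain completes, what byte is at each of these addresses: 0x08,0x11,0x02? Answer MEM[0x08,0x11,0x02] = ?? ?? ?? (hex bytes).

MEM[0x08,0x11,0x02] = 06 9d 8f

D0: mem[0x12..0x18] <- [d6 8f 59 32 a9 50 96]
D1: mem[0x02..0x07] <- [8f 59 32 a9 50 96]
D2: mem[0x07..0x0d] <- [9d 06 97 51 ba b6 27]
D3: mem[0x0f..0x14] <- [37 2f 8f 59 32 a9]
D4: mem[0x0d..0x13] <- [59 32 a9 50 9d 06 97]
D5: mem[0x0e..0x0f] <- [b6 59]
query mem[0x08]=0x06, mem[0x11]=0x9d, mem[0x02]=0x8f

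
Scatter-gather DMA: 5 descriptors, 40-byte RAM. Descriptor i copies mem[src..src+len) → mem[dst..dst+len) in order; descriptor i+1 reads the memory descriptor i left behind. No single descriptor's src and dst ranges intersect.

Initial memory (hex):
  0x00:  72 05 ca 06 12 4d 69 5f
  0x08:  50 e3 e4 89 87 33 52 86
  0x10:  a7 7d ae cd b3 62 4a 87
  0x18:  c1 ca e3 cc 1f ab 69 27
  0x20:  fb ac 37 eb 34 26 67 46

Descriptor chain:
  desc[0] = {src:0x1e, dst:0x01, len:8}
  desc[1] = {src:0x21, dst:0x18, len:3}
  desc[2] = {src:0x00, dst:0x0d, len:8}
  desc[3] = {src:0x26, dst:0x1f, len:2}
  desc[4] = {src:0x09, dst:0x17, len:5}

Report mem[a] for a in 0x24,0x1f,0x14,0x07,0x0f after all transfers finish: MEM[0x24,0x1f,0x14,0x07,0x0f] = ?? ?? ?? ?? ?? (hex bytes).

MEM[0x24,0x1f,0x14,0x07,0x0f] = 34 67 34 34 27

#0 dst[0x01+8] := {0x69,0x27,0xfb,0xac,0x37,0xeb,0x34,0x26}
#1 dst[0x18+3] := {0xac,0x37,0xeb}
#2 dst[0x0d+8] := {0x72,0x69,0x27,0xfb,0xac,0x37,0xeb,0x34}
#3 dst[0x1f+2] := {0x67,0x46}
#4 dst[0x17+5] := {0xe3,0xe4,0x89,0x87,0x72}
query mem[0x24]=0x34, mem[0x1f]=0x67, mem[0x14]=0x34, mem[0x07]=0x34, mem[0x0f]=0x27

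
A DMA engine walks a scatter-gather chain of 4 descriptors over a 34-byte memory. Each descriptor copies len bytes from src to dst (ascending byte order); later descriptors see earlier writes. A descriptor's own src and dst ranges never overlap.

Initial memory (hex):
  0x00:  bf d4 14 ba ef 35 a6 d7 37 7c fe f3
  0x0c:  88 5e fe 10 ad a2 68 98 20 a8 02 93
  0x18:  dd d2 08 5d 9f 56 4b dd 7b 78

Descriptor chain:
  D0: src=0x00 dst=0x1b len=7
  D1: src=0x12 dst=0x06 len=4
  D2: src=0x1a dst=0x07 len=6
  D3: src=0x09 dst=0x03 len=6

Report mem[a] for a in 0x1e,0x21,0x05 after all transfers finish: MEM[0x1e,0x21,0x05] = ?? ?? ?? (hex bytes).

MEM[0x1e,0x21,0x05] = ba a6 ba

  after D0: wrote 7B at 0x1b = bfd414baef35a6
  after D1: wrote 4B at 0x06 = 689820a8
  after D2: wrote 6B at 0x07 = 08bfd414baef
  after D3: wrote 6B at 0x03 = d414baef5efe
query mem[0x1e]=0xba, mem[0x21]=0xa6, mem[0x05]=0xba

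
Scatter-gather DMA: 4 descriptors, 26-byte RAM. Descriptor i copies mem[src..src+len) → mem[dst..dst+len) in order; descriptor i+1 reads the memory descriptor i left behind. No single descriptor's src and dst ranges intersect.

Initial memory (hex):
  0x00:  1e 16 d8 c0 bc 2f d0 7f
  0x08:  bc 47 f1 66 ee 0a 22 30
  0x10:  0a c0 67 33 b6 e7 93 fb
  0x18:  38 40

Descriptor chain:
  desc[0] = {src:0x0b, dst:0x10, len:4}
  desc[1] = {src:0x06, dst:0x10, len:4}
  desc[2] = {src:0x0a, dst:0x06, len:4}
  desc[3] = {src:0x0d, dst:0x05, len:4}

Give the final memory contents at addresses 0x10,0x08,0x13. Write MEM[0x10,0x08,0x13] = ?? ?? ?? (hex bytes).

#0 dst[0x10+4] := {0x66,0xee,0x0a,0x22}
#1 dst[0x10+4] := {0xd0,0x7f,0xbc,0x47}
#2 dst[0x06+4] := {0xf1,0x66,0xee,0x0a}
#3 dst[0x05+4] := {0x0a,0x22,0x30,0xd0}
query mem[0x10]=0xd0, mem[0x08]=0xd0, mem[0x13]=0x47

MEM[0x10,0x08,0x13] = d0 d0 47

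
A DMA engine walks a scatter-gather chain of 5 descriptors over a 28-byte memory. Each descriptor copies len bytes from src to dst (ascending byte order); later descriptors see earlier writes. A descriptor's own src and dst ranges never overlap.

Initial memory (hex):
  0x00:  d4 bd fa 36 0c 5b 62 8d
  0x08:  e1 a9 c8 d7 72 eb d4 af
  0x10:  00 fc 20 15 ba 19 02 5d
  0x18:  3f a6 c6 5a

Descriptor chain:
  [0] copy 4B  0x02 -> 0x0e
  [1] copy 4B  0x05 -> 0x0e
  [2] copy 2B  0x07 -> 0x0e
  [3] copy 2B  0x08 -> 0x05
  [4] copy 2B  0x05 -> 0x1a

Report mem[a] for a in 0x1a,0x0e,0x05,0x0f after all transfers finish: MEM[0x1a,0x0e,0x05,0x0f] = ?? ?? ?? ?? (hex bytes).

D0: mem[0x0e..0x11] <- [fa 36 0c 5b]
D1: mem[0x0e..0x11] <- [5b 62 8d e1]
D2: mem[0x0e..0x0f] <- [8d e1]
D3: mem[0x05..0x06] <- [e1 a9]
D4: mem[0x1a..0x1b] <- [e1 a9]
query mem[0x1a]=0xe1, mem[0x0e]=0x8d, mem[0x05]=0xe1, mem[0x0f]=0xe1

MEM[0x1a,0x0e,0x05,0x0f] = e1 8d e1 e1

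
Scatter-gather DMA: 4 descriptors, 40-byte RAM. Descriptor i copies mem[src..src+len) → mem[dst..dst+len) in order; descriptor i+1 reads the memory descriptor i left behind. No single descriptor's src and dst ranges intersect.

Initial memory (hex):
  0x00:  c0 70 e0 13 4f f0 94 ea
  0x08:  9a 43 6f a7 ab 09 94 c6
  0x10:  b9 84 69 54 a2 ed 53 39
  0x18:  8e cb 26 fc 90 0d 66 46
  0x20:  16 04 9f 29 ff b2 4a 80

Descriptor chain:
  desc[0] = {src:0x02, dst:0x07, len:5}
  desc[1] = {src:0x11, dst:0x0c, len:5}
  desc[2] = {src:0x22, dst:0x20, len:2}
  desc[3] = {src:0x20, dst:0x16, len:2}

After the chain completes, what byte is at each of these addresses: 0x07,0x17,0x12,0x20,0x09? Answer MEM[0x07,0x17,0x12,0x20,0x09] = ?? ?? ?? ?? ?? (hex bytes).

MEM[0x07,0x17,0x12,0x20,0x09] = e0 29 69 9f 4f

[0] 0x02->0x07 len=5 : e0 13 4f f0 94
[1] 0x11->0x0c len=5 : 84 69 54 a2 ed
[2] 0x22->0x20 len=2 : 9f 29
[3] 0x20->0x16 len=2 : 9f 29
query mem[0x07]=0xe0, mem[0x17]=0x29, mem[0x12]=0x69, mem[0x20]=0x9f, mem[0x09]=0x4f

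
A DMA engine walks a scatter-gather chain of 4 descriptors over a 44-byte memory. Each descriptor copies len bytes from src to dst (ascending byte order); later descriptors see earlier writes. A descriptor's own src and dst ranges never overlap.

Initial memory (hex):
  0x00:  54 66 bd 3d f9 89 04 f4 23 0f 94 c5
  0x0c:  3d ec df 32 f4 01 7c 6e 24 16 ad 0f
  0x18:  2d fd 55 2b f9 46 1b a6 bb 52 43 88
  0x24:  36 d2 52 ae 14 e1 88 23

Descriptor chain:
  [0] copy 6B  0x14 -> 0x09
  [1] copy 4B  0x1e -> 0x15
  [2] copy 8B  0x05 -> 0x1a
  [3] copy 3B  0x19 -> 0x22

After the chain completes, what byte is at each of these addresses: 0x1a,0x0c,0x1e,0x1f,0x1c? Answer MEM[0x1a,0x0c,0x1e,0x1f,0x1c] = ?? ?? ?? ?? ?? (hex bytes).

MEM[0x1a,0x0c,0x1e,0x1f,0x1c] = 89 0f 24 16 f4

  after D0: wrote 6B at 0x09 = 2416ad0f2dfd
  after D1: wrote 4B at 0x15 = 1ba6bb52
  after D2: wrote 8B at 0x1a = 8904f4232416ad0f
  after D3: wrote 3B at 0x22 = fd8904
query mem[0x1a]=0x89, mem[0x0c]=0x0f, mem[0x1e]=0x24, mem[0x1f]=0x16, mem[0x1c]=0xf4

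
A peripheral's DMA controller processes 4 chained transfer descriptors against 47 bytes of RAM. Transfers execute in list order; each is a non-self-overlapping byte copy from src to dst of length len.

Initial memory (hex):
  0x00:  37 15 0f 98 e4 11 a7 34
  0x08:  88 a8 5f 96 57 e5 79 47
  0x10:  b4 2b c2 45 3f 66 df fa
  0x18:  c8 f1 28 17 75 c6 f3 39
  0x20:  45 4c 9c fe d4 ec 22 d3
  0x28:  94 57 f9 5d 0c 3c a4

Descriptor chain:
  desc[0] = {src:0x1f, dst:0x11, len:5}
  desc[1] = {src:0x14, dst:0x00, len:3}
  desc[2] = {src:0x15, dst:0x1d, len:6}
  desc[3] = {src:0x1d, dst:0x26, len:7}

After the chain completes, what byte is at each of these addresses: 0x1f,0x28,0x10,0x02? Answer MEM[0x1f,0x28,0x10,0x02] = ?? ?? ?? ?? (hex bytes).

MEM[0x1f,0x28,0x10,0x02] = fa fa b4 df

[0] 0x1f->0x11 len=5 : 39 45 4c 9c fe
[1] 0x14->0x00 len=3 : 9c fe df
[2] 0x15->0x1d len=6 : fe df fa c8 f1 28
[3] 0x1d->0x26 len=7 : fe df fa c8 f1 28 fe
query mem[0x1f]=0xfa, mem[0x28]=0xfa, mem[0x10]=0xb4, mem[0x02]=0xdf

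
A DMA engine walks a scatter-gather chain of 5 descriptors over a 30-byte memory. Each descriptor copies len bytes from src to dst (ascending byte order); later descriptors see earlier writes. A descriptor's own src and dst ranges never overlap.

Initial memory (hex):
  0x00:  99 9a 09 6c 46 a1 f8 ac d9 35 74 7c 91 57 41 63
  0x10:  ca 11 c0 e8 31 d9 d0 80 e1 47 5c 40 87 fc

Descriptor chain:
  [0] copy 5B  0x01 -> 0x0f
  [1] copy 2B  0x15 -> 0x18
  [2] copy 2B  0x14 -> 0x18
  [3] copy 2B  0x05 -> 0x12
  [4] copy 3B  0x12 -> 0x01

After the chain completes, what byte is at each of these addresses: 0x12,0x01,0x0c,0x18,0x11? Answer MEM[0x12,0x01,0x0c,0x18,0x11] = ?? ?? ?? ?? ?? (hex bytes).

MEM[0x12,0x01,0x0c,0x18,0x11] = a1 a1 91 31 6c

[0] 0x01->0x0f len=5 : 9a 09 6c 46 a1
[1] 0x15->0x18 len=2 : d9 d0
[2] 0x14->0x18 len=2 : 31 d9
[3] 0x05->0x12 len=2 : a1 f8
[4] 0x12->0x01 len=3 : a1 f8 31
query mem[0x12]=0xa1, mem[0x01]=0xa1, mem[0x0c]=0x91, mem[0x18]=0x31, mem[0x11]=0x6c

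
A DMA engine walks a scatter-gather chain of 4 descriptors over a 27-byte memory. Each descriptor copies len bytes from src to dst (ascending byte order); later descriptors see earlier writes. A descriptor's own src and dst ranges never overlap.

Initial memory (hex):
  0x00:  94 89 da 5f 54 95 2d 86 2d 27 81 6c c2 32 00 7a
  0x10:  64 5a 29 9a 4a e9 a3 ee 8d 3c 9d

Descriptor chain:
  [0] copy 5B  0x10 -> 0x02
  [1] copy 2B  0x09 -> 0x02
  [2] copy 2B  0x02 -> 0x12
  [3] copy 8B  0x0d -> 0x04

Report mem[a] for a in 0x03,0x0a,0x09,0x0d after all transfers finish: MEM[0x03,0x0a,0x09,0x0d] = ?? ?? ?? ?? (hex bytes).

  after D0: wrote 5B at 0x02 = 645a299a4a
  after D1: wrote 2B at 0x02 = 2781
  after D2: wrote 2B at 0x12 = 2781
  after D3: wrote 8B at 0x04 = 32007a645a27814a
query mem[0x03]=0x81, mem[0x0a]=0x81, mem[0x09]=0x27, mem[0x0d]=0x32

MEM[0x03,0x0a,0x09,0x0d] = 81 81 27 32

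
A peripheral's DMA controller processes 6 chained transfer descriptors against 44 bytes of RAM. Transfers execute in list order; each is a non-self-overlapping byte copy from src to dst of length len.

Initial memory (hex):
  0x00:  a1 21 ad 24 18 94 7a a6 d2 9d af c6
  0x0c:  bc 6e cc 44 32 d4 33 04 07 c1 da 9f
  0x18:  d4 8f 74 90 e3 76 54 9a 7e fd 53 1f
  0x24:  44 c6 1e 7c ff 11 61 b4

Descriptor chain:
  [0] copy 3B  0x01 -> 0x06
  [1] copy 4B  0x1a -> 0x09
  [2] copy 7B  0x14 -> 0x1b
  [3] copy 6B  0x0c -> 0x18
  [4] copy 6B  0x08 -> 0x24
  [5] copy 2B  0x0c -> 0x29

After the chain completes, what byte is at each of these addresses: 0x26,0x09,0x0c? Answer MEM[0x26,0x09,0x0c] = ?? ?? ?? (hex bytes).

MEM[0x26,0x09,0x0c] = 90 74 76

[0] 0x01->0x06 len=3 : 21 ad 24
[1] 0x1a->0x09 len=4 : 74 90 e3 76
[2] 0x14->0x1b len=7 : 07 c1 da 9f d4 8f 74
[3] 0x0c->0x18 len=6 : 76 6e cc 44 32 d4
[4] 0x08->0x24 len=6 : 24 74 90 e3 76 6e
[5] 0x0c->0x29 len=2 : 76 6e
query mem[0x26]=0x90, mem[0x09]=0x74, mem[0x0c]=0x76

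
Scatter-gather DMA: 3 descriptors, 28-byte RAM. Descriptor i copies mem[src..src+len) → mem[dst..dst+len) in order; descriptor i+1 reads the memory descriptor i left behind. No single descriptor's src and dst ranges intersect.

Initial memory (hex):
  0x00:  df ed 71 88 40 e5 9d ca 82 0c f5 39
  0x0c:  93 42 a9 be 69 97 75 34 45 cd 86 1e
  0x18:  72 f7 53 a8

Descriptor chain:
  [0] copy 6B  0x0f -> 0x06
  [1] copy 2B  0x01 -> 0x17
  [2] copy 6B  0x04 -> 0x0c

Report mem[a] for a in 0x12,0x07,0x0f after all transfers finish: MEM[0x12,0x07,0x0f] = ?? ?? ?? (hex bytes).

[0] 0x0f->0x06 len=6 : be 69 97 75 34 45
[1] 0x01->0x17 len=2 : ed 71
[2] 0x04->0x0c len=6 : 40 e5 be 69 97 75
query mem[0x12]=0x75, mem[0x07]=0x69, mem[0x0f]=0x69

MEM[0x12,0x07,0x0f] = 75 69 69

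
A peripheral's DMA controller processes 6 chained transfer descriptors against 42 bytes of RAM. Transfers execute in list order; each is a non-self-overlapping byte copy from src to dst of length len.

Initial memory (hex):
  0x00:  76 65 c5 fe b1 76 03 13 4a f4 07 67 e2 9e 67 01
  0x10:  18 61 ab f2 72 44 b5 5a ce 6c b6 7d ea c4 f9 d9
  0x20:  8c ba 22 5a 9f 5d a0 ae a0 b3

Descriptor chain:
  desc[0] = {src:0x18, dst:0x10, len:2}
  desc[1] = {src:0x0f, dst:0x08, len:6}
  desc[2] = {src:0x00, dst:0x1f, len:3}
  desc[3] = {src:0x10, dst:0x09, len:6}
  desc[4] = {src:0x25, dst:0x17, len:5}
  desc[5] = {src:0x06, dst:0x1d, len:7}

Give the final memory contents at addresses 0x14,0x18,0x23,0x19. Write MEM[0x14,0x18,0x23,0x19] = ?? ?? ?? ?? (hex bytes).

MEM[0x14,0x18,0x23,0x19] = 72 a0 f2 ae

  after D0: wrote 2B at 0x10 = ce6c
  after D1: wrote 6B at 0x08 = 01ce6cabf272
  after D2: wrote 3B at 0x1f = 7665c5
  after D3: wrote 6B at 0x09 = ce6cabf27244
  after D4: wrote 5B at 0x17 = 5da0aea0b3
  after D5: wrote 7B at 0x1d = 031301ce6cabf2
query mem[0x14]=0x72, mem[0x18]=0xa0, mem[0x23]=0xf2, mem[0x19]=0xae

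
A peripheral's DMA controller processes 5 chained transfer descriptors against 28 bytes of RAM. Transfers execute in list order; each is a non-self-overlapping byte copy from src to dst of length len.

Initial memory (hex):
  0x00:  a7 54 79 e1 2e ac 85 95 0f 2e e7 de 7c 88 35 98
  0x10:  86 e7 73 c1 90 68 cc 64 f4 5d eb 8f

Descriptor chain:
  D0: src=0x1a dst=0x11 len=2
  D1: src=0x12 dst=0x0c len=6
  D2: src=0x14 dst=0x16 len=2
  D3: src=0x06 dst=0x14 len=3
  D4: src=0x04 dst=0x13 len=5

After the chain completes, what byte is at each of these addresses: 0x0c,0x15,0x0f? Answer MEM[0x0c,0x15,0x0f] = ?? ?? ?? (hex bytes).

MEM[0x0c,0x15,0x0f] = 8f 85 68

#0 dst[0x11+2] := {0xeb,0x8f}
#1 dst[0x0c+6] := {0x8f,0xc1,0x90,0x68,0xcc,0x64}
#2 dst[0x16+2] := {0x90,0x68}
#3 dst[0x14+3] := {0x85,0x95,0x0f}
#4 dst[0x13+5] := {0x2e,0xac,0x85,0x95,0x0f}
query mem[0x0c]=0x8f, mem[0x15]=0x85, mem[0x0f]=0x68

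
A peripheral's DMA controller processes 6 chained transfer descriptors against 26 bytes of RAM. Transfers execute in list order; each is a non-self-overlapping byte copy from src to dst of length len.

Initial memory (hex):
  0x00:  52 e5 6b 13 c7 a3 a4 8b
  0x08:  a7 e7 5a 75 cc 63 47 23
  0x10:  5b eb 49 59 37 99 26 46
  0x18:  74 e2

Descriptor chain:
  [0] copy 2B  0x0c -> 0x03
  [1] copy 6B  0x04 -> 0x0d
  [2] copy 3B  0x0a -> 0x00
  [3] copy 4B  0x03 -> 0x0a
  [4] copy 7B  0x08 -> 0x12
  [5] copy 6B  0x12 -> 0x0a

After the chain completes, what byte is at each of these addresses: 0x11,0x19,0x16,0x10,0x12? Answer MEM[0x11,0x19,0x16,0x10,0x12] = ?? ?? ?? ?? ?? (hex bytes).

MEM[0x11,0x19,0x16,0x10,0x12] = a7 e2 a3 8b a7

#0 dst[0x03+2] := {0xcc,0x63}
#1 dst[0x0d+6] := {0x63,0xa3,0xa4,0x8b,0xa7,0xe7}
#2 dst[0x00+3] := {0x5a,0x75,0xcc}
#3 dst[0x0a+4] := {0xcc,0x63,0xa3,0xa4}
#4 dst[0x12+7] := {0xa7,0xe7,0xcc,0x63,0xa3,0xa4,0xa3}
#5 dst[0x0a+6] := {0xa7,0xe7,0xcc,0x63,0xa3,0xa4}
query mem[0x11]=0xa7, mem[0x19]=0xe2, mem[0x16]=0xa3, mem[0x10]=0x8b, mem[0x12]=0xa7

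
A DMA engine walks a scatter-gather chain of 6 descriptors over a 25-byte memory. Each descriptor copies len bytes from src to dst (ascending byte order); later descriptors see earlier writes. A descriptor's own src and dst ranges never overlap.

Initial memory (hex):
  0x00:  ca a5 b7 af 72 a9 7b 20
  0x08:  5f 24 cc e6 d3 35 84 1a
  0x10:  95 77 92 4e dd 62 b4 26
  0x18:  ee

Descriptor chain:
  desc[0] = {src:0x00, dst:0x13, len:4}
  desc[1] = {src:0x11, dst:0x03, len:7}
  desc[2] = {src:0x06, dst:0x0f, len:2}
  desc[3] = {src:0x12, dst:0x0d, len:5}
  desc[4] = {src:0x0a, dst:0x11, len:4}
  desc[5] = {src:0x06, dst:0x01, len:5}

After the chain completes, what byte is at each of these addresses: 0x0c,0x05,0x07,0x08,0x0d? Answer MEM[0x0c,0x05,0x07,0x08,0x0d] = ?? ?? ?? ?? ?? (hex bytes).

  after D0: wrote 4B at 0x13 = caa5b7af
  after D1: wrote 7B at 0x03 = 7792caa5b7af26
  after D2: wrote 2B at 0x0f = a5b7
  after D3: wrote 5B at 0x0d = 92caa5b7af
  after D4: wrote 4B at 0x11 = cce6d392
  after D5: wrote 5B at 0x01 = a5b7af26cc
query mem[0x0c]=0xd3, mem[0x05]=0xcc, mem[0x07]=0xb7, mem[0x08]=0xaf, mem[0x0d]=0x92

MEM[0x0c,0x05,0x07,0x08,0x0d] = d3 cc b7 af 92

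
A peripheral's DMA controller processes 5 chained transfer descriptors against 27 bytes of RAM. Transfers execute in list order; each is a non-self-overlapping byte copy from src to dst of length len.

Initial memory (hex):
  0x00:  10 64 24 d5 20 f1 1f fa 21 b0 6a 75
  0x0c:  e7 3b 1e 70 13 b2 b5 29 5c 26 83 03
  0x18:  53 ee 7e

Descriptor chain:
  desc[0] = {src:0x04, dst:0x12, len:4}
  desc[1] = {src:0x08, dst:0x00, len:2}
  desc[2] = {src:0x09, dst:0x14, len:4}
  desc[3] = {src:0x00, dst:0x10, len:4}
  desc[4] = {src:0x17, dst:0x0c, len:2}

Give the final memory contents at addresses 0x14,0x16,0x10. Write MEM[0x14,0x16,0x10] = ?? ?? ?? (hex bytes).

[0] 0x04->0x12 len=4 : 20 f1 1f fa
[1] 0x08->0x00 len=2 : 21 b0
[2] 0x09->0x14 len=4 : b0 6a 75 e7
[3] 0x00->0x10 len=4 : 21 b0 24 d5
[4] 0x17->0x0c len=2 : e7 53
query mem[0x14]=0xb0, mem[0x16]=0x75, mem[0x10]=0x21

MEM[0x14,0x16,0x10] = b0 75 21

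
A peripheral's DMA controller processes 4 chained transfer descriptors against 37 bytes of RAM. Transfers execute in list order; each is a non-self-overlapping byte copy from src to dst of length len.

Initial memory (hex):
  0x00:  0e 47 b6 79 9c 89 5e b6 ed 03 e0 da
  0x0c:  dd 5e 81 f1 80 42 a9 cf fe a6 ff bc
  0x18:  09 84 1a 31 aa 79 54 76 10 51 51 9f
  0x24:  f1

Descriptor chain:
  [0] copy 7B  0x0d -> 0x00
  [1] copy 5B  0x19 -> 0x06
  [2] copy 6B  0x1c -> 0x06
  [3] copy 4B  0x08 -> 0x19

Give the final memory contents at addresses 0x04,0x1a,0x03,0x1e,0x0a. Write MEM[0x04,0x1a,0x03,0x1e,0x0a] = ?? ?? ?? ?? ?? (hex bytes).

[0] 0x0d->0x00 len=7 : 5e 81 f1 80 42 a9 cf
[1] 0x19->0x06 len=5 : 84 1a 31 aa 79
[2] 0x1c->0x06 len=6 : aa 79 54 76 10 51
[3] 0x08->0x19 len=4 : 54 76 10 51
query mem[0x04]=0x42, mem[0x1a]=0x76, mem[0x03]=0x80, mem[0x1e]=0x54, mem[0x0a]=0x10

MEM[0x04,0x1a,0x03,0x1e,0x0a] = 42 76 80 54 10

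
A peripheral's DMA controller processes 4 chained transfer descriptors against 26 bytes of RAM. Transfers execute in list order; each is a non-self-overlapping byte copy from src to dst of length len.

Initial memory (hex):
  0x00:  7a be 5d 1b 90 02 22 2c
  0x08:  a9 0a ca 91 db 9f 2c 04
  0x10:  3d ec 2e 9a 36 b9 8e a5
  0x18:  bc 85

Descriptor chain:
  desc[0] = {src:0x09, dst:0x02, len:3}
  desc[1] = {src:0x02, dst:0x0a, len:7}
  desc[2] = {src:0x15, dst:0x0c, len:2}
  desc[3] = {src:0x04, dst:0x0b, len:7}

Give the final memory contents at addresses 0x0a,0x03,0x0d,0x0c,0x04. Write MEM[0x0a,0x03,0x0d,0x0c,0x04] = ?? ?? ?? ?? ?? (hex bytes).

[0] 0x09->0x02 len=3 : 0a ca 91
[1] 0x02->0x0a len=7 : 0a ca 91 02 22 2c a9
[2] 0x15->0x0c len=2 : b9 8e
[3] 0x04->0x0b len=7 : 91 02 22 2c a9 0a 0a
query mem[0x0a]=0x0a, mem[0x03]=0xca, mem[0x0d]=0x22, mem[0x0c]=0x02, mem[0x04]=0x91

MEM[0x0a,0x03,0x0d,0x0c,0x04] = 0a ca 22 02 91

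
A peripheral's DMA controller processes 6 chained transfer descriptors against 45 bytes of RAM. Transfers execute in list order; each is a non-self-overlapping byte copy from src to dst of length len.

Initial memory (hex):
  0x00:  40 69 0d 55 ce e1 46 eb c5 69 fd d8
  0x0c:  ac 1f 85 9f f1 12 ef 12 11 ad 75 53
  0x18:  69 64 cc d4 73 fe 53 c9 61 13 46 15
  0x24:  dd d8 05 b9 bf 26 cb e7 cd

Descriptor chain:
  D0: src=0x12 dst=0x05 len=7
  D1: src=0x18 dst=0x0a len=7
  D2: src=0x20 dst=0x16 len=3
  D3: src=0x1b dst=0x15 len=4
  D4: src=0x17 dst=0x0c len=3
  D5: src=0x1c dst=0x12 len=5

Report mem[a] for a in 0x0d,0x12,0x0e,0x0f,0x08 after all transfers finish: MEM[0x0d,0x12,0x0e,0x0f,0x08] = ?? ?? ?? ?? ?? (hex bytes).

[0] 0x12->0x05 len=7 : ef 12 11 ad 75 53 69
[1] 0x18->0x0a len=7 : 69 64 cc d4 73 fe 53
[2] 0x20->0x16 len=3 : 61 13 46
[3] 0x1b->0x15 len=4 : d4 73 fe 53
[4] 0x17->0x0c len=3 : fe 53 64
[5] 0x1c->0x12 len=5 : 73 fe 53 c9 61
query mem[0x0d]=0x53, mem[0x12]=0x73, mem[0x0e]=0x64, mem[0x0f]=0xfe, mem[0x08]=0xad

MEM[0x0d,0x12,0x0e,0x0f,0x08] = 53 73 64 fe ad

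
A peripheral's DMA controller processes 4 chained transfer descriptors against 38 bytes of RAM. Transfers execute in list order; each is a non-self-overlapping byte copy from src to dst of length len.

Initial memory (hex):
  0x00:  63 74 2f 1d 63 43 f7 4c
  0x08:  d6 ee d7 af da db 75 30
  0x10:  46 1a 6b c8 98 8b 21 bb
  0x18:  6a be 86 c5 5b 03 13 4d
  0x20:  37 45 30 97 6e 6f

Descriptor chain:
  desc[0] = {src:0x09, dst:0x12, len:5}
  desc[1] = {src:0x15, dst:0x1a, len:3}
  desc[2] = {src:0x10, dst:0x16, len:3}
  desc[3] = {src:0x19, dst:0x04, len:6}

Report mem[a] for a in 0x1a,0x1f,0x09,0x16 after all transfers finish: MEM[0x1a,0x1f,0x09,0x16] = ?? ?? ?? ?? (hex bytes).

MEM[0x1a,0x1f,0x09,0x16] = da 4d 13 46

D0: mem[0x12..0x16] <- [ee d7 af da db]
D1: mem[0x1a..0x1c] <- [da db bb]
D2: mem[0x16..0x18] <- [46 1a ee]
D3: mem[0x04..0x09] <- [be da db bb 03 13]
query mem[0x1a]=0xda, mem[0x1f]=0x4d, mem[0x09]=0x13, mem[0x16]=0x46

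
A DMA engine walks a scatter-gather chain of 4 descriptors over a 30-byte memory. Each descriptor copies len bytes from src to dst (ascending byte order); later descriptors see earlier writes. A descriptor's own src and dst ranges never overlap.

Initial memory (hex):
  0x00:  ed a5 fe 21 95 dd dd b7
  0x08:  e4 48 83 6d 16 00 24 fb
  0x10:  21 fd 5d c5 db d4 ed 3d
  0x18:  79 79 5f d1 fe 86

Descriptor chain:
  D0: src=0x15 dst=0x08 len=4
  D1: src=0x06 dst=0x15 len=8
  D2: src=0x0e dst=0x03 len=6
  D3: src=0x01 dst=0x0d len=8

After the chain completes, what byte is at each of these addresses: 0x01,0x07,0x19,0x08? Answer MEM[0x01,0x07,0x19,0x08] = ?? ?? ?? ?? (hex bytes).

MEM[0x01,0x07,0x19,0x08] = a5 5d 3d c5

D0: mem[0x08..0x0b] <- [d4 ed 3d 79]
D1: mem[0x15..0x1c] <- [dd b7 d4 ed 3d 79 16 00]
D2: mem[0x03..0x08] <- [24 fb 21 fd 5d c5]
D3: mem[0x0d..0x14] <- [a5 fe 24 fb 21 fd 5d c5]
query mem[0x01]=0xa5, mem[0x07]=0x5d, mem[0x19]=0x3d, mem[0x08]=0xc5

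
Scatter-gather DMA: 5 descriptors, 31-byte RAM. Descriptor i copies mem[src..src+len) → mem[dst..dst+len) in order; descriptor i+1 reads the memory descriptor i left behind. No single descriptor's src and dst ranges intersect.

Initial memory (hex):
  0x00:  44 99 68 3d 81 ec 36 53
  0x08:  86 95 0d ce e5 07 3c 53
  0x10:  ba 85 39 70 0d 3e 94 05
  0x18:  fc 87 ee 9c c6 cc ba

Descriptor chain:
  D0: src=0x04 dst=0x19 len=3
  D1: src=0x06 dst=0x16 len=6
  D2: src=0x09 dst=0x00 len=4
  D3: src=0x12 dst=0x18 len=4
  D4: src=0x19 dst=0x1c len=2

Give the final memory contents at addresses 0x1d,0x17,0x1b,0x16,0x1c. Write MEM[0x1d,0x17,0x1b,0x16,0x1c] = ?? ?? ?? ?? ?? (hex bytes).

MEM[0x1d,0x17,0x1b,0x16,0x1c] = 0d 53 3e 36 70

[0] 0x04->0x19 len=3 : 81 ec 36
[1] 0x06->0x16 len=6 : 36 53 86 95 0d ce
[2] 0x09->0x00 len=4 : 95 0d ce e5
[3] 0x12->0x18 len=4 : 39 70 0d 3e
[4] 0x19->0x1c len=2 : 70 0d
query mem[0x1d]=0x0d, mem[0x17]=0x53, mem[0x1b]=0x3e, mem[0x16]=0x36, mem[0x1c]=0x70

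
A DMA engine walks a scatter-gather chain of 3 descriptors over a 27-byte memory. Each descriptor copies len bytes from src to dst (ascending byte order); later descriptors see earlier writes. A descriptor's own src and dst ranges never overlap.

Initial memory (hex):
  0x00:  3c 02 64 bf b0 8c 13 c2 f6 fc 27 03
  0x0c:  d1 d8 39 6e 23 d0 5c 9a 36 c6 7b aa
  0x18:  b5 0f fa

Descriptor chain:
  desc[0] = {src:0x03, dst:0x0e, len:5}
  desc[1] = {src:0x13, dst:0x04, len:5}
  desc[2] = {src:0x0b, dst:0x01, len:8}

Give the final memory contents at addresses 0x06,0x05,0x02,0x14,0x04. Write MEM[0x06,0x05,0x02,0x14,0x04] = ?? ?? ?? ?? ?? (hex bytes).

D0: mem[0x0e..0x12] <- [bf b0 8c 13 c2]
D1: mem[0x04..0x08] <- [9a 36 c6 7b aa]
D2: mem[0x01..0x08] <- [03 d1 d8 bf b0 8c 13 c2]
query mem[0x06]=0x8c, mem[0x05]=0xb0, mem[0x02]=0xd1, mem[0x14]=0x36, mem[0x04]=0xbf

MEM[0x06,0x05,0x02,0x14,0x04] = 8c b0 d1 36 bf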